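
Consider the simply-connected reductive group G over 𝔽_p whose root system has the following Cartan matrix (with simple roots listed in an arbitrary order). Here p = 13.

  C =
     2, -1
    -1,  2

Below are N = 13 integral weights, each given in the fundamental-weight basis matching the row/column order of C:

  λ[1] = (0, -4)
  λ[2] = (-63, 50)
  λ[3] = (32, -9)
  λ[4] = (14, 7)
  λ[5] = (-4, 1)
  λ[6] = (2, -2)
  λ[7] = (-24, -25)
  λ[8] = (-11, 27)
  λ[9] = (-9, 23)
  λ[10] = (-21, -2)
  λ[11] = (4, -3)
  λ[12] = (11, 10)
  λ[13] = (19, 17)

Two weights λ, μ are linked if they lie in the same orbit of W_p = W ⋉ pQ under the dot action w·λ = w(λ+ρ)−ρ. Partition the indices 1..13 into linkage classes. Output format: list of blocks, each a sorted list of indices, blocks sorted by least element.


A_2 Cartan matrix, 2 simple roots permuted; ρ=(1,1).

W_13-reps of the 13 weights in Ā_13 (same 2-coord order as C):

    [1] (2, 1)
    [2] (2, 1)
    [3] (7, 5)
    [4] (3, 2)
    [5] (2, 1)
    [6] (2, 1)
    [7] (3, 2)
    [8] (3, 2)
    [9] (3, 2)
    [10] (7, 5)
    [11] (3, 2)
    [12] (2, 1)
    [13] (7, 5)

These 13 weights hit 3 W_13-dot-orbits; sizes (5, 3, 5):

[[1, 2, 5, 6, 12], [3, 10, 13], [4, 7, 8, 9, 11]]


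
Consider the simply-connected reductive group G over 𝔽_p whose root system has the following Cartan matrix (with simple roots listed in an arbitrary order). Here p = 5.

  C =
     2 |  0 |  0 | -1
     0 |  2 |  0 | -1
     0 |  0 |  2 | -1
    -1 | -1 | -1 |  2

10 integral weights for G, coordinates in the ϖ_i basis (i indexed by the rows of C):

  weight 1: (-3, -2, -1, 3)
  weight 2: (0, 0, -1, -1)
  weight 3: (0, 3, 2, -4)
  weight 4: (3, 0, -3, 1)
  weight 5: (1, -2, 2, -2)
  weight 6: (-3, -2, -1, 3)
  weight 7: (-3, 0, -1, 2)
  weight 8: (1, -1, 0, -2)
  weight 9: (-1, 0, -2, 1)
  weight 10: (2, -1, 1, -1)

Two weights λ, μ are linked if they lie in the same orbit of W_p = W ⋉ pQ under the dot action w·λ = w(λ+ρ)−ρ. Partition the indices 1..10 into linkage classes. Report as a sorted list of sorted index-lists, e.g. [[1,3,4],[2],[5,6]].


Dynkin diagram of C (from the 6 off-diagonal −1 entries): D_4.

W_5-reps of the 10 weights in Ā_5 (same 4-coord order as C):

  [1] (2, 1, 0, 1);  [2] (1, 1, 0, 0);  [3] (2, 1, 0, 1);  [4] (2, 1, 0, 1);  [5] (0, 1, 1, 1);  [6] (2, 1, 0, 1);  [7] (2, 1, 0, 1);  [8] (1, 1, 0, 0);  [9] (0, 1, 1, 1);  [10] (3, 0, 2, 0)

The 10 indices split into 4 linkage classes (same alcove rep ⇔ same W_5-dot-orbit):

[[1, 3, 4, 6, 7], [2, 8], [5, 9], [10]]


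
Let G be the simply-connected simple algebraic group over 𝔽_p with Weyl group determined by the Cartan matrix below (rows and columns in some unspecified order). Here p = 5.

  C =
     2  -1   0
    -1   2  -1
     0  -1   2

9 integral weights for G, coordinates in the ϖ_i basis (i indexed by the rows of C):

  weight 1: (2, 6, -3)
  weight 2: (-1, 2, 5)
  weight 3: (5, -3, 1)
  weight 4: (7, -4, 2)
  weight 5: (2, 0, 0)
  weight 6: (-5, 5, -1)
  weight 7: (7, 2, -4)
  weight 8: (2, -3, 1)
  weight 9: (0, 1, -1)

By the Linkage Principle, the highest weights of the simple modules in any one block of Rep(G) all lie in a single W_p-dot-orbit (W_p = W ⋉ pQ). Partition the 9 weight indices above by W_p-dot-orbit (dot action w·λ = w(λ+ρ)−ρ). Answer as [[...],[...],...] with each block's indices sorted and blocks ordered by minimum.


Dynkin diagram of C (from the 4 off-diagonal −1 entries): A_3.

Ā_5 reps of the 9 weights (A_3, coords as presented):

    1: (2, 0, 3)
    2: (3, 1, 1)
    3: (3, 1, 1)
    4: (2, 0, 3)
    5: (3, 1, 1)
    6: (3, 1, 1)
    7: (1, 2, 0)
    8: (1, 2, 0)
    9: (1, 2, 0)

These 9 weights hit 3 W_5-dot-orbits; sizes (2, 4, 3):

[[1, 4], [2, 3, 5, 6], [7, 8, 9]]


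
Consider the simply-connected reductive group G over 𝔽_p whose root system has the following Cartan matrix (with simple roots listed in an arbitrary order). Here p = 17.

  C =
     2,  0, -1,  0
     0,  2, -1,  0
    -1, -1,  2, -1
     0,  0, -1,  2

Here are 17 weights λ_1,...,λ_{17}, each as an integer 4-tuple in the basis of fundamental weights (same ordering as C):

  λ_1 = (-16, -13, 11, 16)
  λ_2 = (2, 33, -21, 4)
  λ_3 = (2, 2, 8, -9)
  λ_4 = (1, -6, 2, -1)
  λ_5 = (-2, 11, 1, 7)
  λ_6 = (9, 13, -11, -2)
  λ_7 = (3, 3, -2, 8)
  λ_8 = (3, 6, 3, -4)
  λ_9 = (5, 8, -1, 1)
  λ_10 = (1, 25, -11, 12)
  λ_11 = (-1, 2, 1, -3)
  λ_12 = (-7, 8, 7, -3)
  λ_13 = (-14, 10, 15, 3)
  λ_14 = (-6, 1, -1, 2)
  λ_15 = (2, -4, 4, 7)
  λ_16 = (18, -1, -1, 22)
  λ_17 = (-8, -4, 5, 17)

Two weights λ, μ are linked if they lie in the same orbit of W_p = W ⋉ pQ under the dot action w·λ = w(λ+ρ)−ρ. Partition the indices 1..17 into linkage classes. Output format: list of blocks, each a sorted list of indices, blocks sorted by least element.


Type D_4, rank 4, |W|=192; reorder rows/cols to standard.

Ā_17 reps of the 17 weights (D_4, coords as presented):

  [1] (0, 3, 0, 2);  [2] (0, 3, 0, 2);  [3] (3, 3, 1, 8);  [4] (0, 3, 0, 2);  [5] (4, 7, 1, 3);  [6] (1, 3, 0, 10);  [7] (3, 3, 1, 8);  [8] (4, 7, 1, 3);  [9] (6, 9, 0, 2);  [10] (3, 3, 1, 8);  [11] (0, 3, 0, 2);  [12] (6, 9, 0, 2);  [13] (1, 3, 0, 10);  [14] (0, 3, 0, 2);  [15] (3, 3, 1, 8);  [16] (6, 9, 0, 2);  [17] (1, 3, 0, 10)

The 17 indices split into 5 linkage classes (same alcove rep ⇔ same W_17-dot-orbit):

[[1, 2, 4, 11, 14], [3, 7, 10, 15], [5, 8], [6, 13, 17], [9, 12, 16]]


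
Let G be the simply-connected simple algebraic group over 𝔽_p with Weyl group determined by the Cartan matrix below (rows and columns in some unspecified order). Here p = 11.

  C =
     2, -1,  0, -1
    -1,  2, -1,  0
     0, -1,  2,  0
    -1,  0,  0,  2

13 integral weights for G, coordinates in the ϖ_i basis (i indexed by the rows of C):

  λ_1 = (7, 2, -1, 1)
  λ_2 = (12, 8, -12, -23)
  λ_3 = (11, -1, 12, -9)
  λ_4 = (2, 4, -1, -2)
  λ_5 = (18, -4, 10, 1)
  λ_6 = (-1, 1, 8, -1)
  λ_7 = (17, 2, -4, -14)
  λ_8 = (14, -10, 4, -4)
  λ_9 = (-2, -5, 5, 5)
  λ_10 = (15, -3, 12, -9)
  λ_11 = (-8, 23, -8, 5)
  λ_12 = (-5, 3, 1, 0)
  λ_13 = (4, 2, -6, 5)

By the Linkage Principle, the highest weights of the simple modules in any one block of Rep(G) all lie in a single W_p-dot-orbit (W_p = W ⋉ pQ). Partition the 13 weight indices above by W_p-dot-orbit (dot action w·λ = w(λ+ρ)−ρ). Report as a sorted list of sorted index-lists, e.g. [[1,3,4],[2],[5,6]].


Type A_4, rank 4, |W|=120; reorder rows/cols to standard.

Ā_11 reps of the 13 weights (A_4, coords as presented):

    λ_1+ρ ↦ (8, 1, 2, 0)
    λ_2+ρ ↦ (0, 2, 9, 0)
    λ_3+ρ ↦ (1, 0, 2, 3)
    λ_4+ρ ↦ (2, 5, 0, 1)
    λ_5+ρ ↦ (2, 5, 0, 1)
    λ_6+ρ ↦ (0, 2, 9, 0)
    λ_7+ρ ↦ (2, 5, 0, 1)
    λ_8+ρ ↦ (2, 5, 0, 1)
    λ_9+ρ ↦ (4, 1, 1, 1)
    λ_10+ρ ↦ (3, 2, 0, 3)
    λ_11+ρ ↦ (4, 1, 1, 1)
    λ_12+ρ ↦ (1, 0, 2, 3)
    λ_13+ρ ↦ (3, 2, 0, 3)

Partition of {1..13} into 6 W_11-dot-orbits:

[[1], [2, 6], [3, 12], [4, 5, 7, 8], [9, 11], [10, 13]]


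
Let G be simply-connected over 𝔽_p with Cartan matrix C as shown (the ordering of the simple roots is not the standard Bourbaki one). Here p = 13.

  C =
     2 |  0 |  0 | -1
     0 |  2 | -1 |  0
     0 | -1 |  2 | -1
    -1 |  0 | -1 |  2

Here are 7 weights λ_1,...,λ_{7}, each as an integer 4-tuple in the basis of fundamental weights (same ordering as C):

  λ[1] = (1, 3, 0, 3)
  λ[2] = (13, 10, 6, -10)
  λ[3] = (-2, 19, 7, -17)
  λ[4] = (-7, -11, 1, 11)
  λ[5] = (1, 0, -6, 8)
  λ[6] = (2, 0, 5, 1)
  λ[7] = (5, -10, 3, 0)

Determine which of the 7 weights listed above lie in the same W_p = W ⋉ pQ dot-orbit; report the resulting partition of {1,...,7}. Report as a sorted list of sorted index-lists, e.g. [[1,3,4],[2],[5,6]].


Root system A_4: the 4×4 matrix C matches after relabeling.

Ā_13 reps of the 7 weights (A_4, coords as presented):

  λ_1 → (2, 4, 1, 4);  λ_2 → (5, 1, 1, 2);  λ_3 → (5, 1, 1, 2);  λ_4 → (3, 1, 6, 2);  λ_5 → (2, 4, 1, 4);  λ_6 → (3, 1, 6, 2);  λ_7 → (2, 4, 1, 4)

Grouping the 7 weights by Ā_13-representative: 3 linkage classes.

[[1, 5, 7], [2, 3], [4, 6]]


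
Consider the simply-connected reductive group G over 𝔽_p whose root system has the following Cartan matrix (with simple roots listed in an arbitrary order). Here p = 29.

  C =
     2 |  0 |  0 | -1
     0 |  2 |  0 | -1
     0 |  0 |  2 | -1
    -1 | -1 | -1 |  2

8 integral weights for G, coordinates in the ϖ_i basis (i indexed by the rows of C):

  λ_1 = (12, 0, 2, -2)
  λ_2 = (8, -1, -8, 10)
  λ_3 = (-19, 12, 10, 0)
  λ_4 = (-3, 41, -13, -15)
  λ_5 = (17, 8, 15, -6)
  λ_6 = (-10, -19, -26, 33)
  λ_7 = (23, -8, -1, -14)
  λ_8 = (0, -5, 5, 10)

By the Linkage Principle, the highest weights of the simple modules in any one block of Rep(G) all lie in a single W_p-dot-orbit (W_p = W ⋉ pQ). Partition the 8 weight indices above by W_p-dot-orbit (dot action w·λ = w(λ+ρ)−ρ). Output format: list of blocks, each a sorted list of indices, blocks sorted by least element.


D_4 Cartan matrix, 4 simple roots permuted; ρ=(1,1,1,1).

Each λ_j+ρ reduced to Ā_29; 4-tuples below use C's row order:

  [1] (12, 0, 2, 1)
  [2] (9, 0, 7, 4)
  [3] (1, 4, 6, 7)
  [4] (12, 0, 2, 1)
  [5] (9, 0, 7, 4)
  [6] (9, 0, 7, 4)
  [7] (9, 0, 7, 4)
  [8] (1, 4, 6, 7)

Grouping the 8 weights by Ā_29-representative: 3 linkage classes.

[[1, 4], [2, 5, 6, 7], [3, 8]]


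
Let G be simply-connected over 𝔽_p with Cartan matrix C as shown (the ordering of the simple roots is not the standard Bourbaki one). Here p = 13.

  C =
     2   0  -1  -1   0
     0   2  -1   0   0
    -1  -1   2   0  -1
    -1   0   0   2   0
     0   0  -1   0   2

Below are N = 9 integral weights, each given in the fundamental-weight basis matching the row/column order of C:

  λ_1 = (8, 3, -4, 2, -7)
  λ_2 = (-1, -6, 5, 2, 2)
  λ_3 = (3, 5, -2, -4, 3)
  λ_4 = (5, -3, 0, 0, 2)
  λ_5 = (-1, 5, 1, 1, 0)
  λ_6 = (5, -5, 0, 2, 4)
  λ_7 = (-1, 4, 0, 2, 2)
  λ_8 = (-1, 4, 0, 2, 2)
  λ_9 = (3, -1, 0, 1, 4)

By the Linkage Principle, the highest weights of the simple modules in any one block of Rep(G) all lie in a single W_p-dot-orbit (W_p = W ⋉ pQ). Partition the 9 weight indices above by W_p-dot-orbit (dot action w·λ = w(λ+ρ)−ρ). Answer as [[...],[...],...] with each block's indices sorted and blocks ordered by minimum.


Cartan matrix: type D_5 (|W|=1920); un-permuting the 5 rows.

Folding the 9 weights λ_j+ρ into Ā_13 (reps in the given 5-coord order):

  [1] (0, 5, 1, 3, 3);  [2] (0, 5, 1, 3, 3);  [3] (0, 5, 1, 3, 3);  [4] (2, 1, 1, 1, 2);  [5] (0, 6, 2, 2, 1);  [6] (2, 1, 1, 1, 2);  [7] (0, 5, 1, 3, 3);  [8] (0, 5, 1, 3, 3);  [9] (0, 0, 1, 2, 5)

These 9 weights hit 4 W_13-dot-orbits; sizes (5, 2, 1, 1):

[[1, 2, 3, 7, 8], [4, 6], [5], [9]]


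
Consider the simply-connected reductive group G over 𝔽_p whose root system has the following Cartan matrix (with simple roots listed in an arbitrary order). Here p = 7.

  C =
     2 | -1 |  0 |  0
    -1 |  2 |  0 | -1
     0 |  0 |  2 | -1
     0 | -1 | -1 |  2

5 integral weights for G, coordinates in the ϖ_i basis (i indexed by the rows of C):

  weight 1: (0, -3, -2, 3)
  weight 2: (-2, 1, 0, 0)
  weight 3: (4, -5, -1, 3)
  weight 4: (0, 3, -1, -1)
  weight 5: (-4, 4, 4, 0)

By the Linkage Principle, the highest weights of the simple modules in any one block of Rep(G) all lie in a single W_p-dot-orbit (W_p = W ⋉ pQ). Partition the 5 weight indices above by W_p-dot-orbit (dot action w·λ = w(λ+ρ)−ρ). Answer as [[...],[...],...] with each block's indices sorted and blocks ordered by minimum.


Root system A_4: the 4×4 matrix C matches after relabeling.

W_7-reps of the 5 weights in Ā_7 (same 4-coord order as C):

  λ_1+ρ ↦ (1, 1, 1, 1) · λ_2+ρ ↦ (1, 1, 1, 1) · λ_3+ρ ↦ (1, 4, 0, 0) · λ_4+ρ ↦ (1, 4, 0, 0) · λ_5+ρ ↦ (1, 1, 1, 1)

2 distinct reps among the 5 weights ⇒ 2 W_7-linkage classes:

[[1, 2, 5], [3, 4]]


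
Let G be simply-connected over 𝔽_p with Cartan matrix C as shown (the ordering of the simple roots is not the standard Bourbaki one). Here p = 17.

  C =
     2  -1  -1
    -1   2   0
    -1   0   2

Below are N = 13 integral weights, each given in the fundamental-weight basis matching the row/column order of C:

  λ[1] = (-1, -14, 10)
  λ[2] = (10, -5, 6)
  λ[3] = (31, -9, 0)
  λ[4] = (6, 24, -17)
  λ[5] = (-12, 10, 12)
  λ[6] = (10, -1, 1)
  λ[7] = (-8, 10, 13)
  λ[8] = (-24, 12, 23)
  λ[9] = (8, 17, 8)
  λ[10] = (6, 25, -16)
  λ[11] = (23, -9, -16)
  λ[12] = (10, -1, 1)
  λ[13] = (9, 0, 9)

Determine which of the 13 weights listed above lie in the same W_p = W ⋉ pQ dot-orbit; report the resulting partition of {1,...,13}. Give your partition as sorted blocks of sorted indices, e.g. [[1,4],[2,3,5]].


Root system A_3: the 3×3 matrix C matches after relabeling.

Ā_17 reps of the 13 weights (A_3, coords as presented):

  1: (11, 0, 2) · 2: (7, 3, 6) · 3: (1, 1, 8) · 4: (1, 1, 8) · 5: (11, 0, 2) · 6: (11, 0, 2) · 7: (7, 3, 6) · 8: (7, 3, 6) · 9: (1, 1, 8) · 10: (1, 1, 8) · 11: (1, 1, 8) · 12: (11, 0, 2) · 13: (7, 3, 6)

3 distinct reps among the 13 weights ⇒ 3 W_17-linkage classes:

[[1, 5, 6, 12], [2, 7, 8, 13], [3, 4, 9, 10, 11]]


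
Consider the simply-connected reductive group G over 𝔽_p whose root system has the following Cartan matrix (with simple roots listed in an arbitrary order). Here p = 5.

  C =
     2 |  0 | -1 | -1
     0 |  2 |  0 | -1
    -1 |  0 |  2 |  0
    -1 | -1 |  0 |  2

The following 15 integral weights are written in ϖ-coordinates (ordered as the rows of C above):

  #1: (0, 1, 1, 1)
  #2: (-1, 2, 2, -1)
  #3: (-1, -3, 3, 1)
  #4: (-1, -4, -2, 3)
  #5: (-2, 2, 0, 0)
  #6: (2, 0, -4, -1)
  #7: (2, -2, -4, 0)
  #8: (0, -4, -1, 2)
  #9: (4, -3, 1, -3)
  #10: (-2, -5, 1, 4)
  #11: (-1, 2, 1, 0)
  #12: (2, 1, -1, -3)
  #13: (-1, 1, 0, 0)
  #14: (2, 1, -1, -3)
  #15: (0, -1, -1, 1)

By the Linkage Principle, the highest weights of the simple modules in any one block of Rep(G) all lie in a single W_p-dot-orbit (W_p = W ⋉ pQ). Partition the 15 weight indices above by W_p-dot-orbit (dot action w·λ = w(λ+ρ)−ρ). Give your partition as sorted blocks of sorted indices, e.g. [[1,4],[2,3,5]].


Type A_4, rank 4, |W|=120; reorder rows/cols to standard.

λ_j+ρ reflected into Ā_5 (⟨·,θ^∨⟩≤5); 4-tuples as given:

  1: (1, 0, 0, 2);  2: (0, 2, 2, 0);  3: (0, 1, 3, 0);  4: (1, 3, 0, 0);  5: (1, 3, 0, 0);  6: (0, 1, 3, 0);  7: (0, 1, 3, 0);  8: (1, 3, 0, 0);  9: (1, 0, 0, 2);  10: (1, 3, 0, 0);  11: (0, 2, 1, 1);  12: (1, 0, 0, 2);  13: (0, 2, 1, 1);  14: (1, 0, 0, 2);  15: (1, 0, 0, 2)

5 distinct reps among the 15 weights ⇒ 5 W_5-linkage classes:

[[1, 9, 12, 14, 15], [2], [3, 6, 7], [4, 5, 8, 10], [11, 13]]


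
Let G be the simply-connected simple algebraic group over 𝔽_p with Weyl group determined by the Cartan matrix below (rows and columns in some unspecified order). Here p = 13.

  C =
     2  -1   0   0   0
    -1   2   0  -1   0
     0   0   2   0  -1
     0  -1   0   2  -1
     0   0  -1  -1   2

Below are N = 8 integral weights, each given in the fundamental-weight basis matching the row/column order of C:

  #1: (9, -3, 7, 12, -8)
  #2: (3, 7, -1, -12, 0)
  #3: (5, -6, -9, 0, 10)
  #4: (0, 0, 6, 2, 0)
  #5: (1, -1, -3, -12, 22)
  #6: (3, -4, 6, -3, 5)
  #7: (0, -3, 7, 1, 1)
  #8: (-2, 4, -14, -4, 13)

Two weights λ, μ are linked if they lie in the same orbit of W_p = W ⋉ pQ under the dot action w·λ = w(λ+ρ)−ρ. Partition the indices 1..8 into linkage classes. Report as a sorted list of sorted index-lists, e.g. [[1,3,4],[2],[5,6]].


Type A_5, rank 5, |W|=720; reorder rows/cols to standard.

Ā_13 reps of the 8 weights (A_5, coords as presented):

    λ_1 → (1, 1, 7, 3, 1)
    λ_2 → (1, 1, 8, 0, 2)
    λ_3 → (1, 1, 7, 3, 1)
    λ_4 → (1, 1, 7, 3, 1)
    λ_5 → (1, 1, 8, 0, 2)
    λ_6 → (1, 1, 7, 3, 1)
    λ_7 → (1, 1, 8, 0, 2)
    λ_8 → (1, 1, 8, 0, 2)

Partition of {1..8} into 2 W_13-dot-orbits:

[[1, 3, 4, 6], [2, 5, 7, 8]]


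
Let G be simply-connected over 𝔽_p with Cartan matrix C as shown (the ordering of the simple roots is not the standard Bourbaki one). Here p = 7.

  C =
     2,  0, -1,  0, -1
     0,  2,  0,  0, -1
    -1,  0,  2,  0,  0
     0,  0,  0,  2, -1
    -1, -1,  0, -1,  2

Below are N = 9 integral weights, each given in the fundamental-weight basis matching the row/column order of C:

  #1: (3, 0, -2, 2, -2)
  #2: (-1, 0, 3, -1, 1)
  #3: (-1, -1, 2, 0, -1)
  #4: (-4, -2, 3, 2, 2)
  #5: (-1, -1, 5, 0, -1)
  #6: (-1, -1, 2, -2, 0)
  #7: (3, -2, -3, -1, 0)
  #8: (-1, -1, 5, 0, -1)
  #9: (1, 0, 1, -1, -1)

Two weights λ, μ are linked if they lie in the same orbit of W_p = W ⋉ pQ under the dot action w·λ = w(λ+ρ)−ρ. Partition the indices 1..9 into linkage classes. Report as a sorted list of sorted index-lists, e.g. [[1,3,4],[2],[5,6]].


C ↔ D_5 under row/col permutation; |W(D_5)| = 1920.

Folding the 9 weights λ_j+ρ into Ā_7 (reps in the given 5-coord order):

  λ_1 → (0, 0, 1, 2, 1)
  λ_2 → (2, 1, 2, 0, 0)
  λ_3 → (0, 0, 3, 1, 0)
  λ_4 → (0, 0, 1, 2, 1)
  λ_5 → (0, 0, 6, 1, 0)
  λ_6 → (0, 0, 3, 1, 0)
  λ_7 → (2, 1, 2, 0, 0)
  λ_8 → (0, 0, 6, 1, 0)
  λ_9 → (2, 1, 2, 0, 0)

Partition of {1..9} into 4 W_7-dot-orbits:

[[1, 4], [2, 7, 9], [3, 6], [5, 8]]


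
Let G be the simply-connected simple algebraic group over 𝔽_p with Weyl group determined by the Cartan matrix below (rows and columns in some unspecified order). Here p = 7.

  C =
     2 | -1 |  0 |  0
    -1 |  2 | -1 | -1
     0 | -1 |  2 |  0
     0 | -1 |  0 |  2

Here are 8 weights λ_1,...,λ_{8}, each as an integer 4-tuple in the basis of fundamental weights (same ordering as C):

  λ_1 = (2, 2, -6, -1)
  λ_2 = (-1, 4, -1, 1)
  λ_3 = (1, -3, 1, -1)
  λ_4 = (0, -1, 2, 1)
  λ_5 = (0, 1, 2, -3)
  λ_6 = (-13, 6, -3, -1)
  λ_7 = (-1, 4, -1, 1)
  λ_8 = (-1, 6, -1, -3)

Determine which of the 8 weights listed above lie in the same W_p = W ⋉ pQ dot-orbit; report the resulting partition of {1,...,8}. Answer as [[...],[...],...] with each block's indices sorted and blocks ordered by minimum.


Root system D_4: the 4×4 matrix C matches after relabeling.

Folding the 8 weights λ_j+ρ into Ā_7 (reps in the given 4-coord order):

  1: (1, 0, 3, 2);  2: (0, 0, 0, 2);  3: (0, 0, 0, 2);  4: (1, 0, 3, 2);  5: (1, 0, 3, 2);  6: (0, 0, 0, 2);  7: (0, 0, 0, 2);  8: (0, 0, 0, 2)

Linkage partition of the 8 weights (2 classes, p=7):

[[1, 4, 5], [2, 3, 6, 7, 8]]


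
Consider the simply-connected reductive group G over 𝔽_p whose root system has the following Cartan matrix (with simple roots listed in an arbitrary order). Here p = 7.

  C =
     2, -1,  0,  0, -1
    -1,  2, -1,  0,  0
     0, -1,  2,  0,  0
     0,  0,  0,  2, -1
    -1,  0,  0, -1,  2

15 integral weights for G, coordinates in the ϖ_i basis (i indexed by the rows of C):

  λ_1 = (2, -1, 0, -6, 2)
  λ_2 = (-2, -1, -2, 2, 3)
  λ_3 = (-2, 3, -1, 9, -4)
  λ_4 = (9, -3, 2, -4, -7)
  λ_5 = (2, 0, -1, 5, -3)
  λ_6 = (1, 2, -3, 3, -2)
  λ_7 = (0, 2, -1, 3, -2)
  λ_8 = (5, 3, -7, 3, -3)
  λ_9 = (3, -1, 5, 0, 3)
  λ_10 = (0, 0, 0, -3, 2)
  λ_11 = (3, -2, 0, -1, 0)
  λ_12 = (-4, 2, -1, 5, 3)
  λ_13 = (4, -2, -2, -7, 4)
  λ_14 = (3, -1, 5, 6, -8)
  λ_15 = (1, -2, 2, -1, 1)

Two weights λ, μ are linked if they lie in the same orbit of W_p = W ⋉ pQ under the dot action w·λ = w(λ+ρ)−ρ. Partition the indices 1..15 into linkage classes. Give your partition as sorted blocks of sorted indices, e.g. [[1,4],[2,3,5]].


C ↔ A_5 under row/col permutation; |W(A_5)| = 720.

Each λ_j+ρ reduced to Ā_7; 5-tuples below use C's row order:

    [1] (1, 0, 1, 3, 2)
    [2] (1, 0, 1, 3, 2)
    [3] (0, 3, 0, 3, 1)
    [4] (1, 1, 1, 2, 1)
    [5] (1, 0, 1, 3, 2)
    [6] (1, 1, 1, 2, 1)
    [7] (0, 3, 0, 3, 1)
    [8] (1, 1, 1, 2, 1)
    [9] (1, 0, 1, 3, 2)
    [10] (1, 1, 1, 2, 1)
    [11] (3, 1, 0, 0, 1)
    [12] (0, 3, 0, 3, 1)
    [13] (1, 1, 1, 2, 1)
    [14] (0, 3, 0, 3, 1)
    [15] (1, 1, 2, 0, 2)

Partition of {1..15} into 5 W_7-dot-orbits:

[[1, 2, 5, 9], [3, 7, 12, 14], [4, 6, 8, 10, 13], [11], [15]]


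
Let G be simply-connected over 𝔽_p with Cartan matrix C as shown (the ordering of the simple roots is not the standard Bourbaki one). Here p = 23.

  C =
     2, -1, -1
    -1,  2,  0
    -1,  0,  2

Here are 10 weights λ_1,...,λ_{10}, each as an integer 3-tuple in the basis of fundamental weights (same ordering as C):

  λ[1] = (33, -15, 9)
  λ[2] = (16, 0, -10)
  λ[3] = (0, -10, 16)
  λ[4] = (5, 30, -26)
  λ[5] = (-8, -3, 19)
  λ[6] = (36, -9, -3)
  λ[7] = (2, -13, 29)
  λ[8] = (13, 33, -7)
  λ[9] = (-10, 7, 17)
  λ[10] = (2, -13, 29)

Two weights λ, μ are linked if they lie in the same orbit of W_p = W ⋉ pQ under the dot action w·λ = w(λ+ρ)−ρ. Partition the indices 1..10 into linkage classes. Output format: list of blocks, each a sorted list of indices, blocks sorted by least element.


Root system A_3: the 3×3 matrix C matches after relabeling.

λ_j+ρ reflected into Ā_23 (⟨·,θ^∨⟩≤23); 3-tuples as given:

    λ_1 → (2, 7, 11)
    λ_2 → (8, 1, 9)
    λ_3 → (8, 1, 9)
    λ_4 → (9, 2, 8)
    λ_5 → (2, 7, 11)
    λ_6 → (9, 2, 8)
    λ_7 → (2, 7, 11)
    λ_8 → (9, 2, 8)
    λ_9 → (8, 1, 9)
    λ_10 → (2, 7, 11)

These 10 weights hit 3 W_23-dot-orbits; sizes (4, 3, 3):

[[1, 5, 7, 10], [2, 3, 9], [4, 6, 8]]


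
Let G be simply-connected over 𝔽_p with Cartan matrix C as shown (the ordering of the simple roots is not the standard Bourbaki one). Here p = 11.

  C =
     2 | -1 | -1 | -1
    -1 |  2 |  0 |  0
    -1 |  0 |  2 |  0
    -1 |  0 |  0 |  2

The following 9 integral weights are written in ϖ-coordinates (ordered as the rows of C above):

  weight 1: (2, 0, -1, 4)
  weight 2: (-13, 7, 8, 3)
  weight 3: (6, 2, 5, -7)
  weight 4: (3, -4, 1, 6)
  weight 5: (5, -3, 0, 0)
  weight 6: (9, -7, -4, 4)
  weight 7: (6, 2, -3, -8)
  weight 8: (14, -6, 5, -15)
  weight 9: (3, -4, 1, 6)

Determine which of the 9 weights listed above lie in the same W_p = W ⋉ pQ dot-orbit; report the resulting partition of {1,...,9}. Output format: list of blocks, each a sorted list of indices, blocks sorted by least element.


D_4 Cartan matrix, 4 simple roots permuted; ρ=(1,1,1,1).

Folding the 9 weights λ_j+ρ into Ā_11 (reps in the given 4-coord order):

  [1] (2, 1, 0, 5) · [2] (2, 1, 0, 5) · [3] (3, 2, 1, 1) · [4] (2, 1, 0, 5) · [5] (3, 2, 1, 1) · [6] (3, 2, 1, 1) · [7] (2, 1, 0, 5) · [8] (3, 2, 1, 1) · [9] (2, 1, 0, 5)

Partition of {1..9} into 2 W_11-dot-orbits:

[[1, 2, 4, 7, 9], [3, 5, 6, 8]]


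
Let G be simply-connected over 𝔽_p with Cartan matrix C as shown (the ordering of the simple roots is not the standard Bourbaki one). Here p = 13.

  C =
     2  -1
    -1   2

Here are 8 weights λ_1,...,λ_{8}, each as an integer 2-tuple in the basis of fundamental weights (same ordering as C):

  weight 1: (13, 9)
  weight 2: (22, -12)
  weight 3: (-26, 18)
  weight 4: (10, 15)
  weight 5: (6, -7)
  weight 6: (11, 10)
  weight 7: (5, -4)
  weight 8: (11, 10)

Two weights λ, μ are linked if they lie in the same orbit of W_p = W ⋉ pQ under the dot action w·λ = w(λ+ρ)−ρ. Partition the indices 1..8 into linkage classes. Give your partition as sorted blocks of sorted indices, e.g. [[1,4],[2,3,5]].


Dynkin diagram of C (from the 2 off-diagonal −1 entries): A_2.

Alcove-folded reps (p=13, 8 weights, presented ϖ-order):

    [1] (2, 1)
    [2] (2, 1)
    [3] (1, 6)
    [4] (2, 1)
    [5] (1, 6)
    [6] (2, 1)
    [7] (3, 3)
    [8] (2, 1)

Linkage partition of the 8 weights (3 classes, p=13):

[[1, 2, 4, 6, 8], [3, 5], [7]]


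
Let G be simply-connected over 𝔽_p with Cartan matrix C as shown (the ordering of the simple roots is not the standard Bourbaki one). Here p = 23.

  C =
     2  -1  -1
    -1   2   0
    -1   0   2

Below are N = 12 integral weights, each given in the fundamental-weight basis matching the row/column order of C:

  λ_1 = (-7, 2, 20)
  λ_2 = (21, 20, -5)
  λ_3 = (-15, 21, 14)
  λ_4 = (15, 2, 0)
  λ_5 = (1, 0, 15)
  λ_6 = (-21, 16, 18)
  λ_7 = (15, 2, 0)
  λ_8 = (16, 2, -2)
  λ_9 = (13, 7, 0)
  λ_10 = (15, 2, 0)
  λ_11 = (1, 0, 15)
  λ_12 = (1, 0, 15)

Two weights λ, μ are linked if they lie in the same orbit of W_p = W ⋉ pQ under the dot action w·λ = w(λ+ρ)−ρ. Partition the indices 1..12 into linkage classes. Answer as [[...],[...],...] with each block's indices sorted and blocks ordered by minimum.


Cartan matrix: type A_3 (|W|=24); un-permuting the 3 rows.

W_23-reps of the 12 weights in Ā_23 (same 3-coord order as C):

  [1] (3, 3, 15);  [2] (2, 1, 16);  [3] (14, 8, 1);  [4] (16, 3, 1);  [5] (2, 1, 16);  [6] (16, 3, 1);  [7] (16, 3, 1);  [8] (16, 3, 1);  [9] (14, 8, 1);  [10] (16, 3, 1);  [11] (2, 1, 16);  [12] (2, 1, 16)

Linkage partition of the 12 weights (4 classes, p=23):

[[1], [2, 5, 11, 12], [3, 9], [4, 6, 7, 8, 10]]


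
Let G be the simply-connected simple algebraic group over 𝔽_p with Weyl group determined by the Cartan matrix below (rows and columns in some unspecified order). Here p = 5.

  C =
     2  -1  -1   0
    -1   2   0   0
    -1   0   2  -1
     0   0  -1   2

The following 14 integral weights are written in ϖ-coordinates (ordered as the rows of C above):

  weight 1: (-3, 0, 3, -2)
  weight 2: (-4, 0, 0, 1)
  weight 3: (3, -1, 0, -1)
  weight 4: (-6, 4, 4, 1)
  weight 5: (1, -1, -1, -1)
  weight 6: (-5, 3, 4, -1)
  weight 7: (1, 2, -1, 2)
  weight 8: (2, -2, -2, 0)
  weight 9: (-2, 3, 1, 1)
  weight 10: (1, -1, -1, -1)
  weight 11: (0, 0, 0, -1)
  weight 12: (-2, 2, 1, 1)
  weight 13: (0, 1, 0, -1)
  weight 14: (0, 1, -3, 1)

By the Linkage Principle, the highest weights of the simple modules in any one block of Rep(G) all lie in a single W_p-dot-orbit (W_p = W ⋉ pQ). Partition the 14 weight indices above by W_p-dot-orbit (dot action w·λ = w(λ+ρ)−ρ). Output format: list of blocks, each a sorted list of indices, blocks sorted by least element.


C ↔ A_4 under row/col permutation; |W(A_4)| = 120.

W_5-reps of the 14 weights in Ā_5 (same 4-coord order as C):

  λ_1 → (1, 1, 1, 1) · λ_2 → (1, 1, 1, 0) · λ_3 → (4, 0, 1, 0) · λ_4 → (3, 2, 0, 0) · λ_5 → (2, 0, 0, 0) · λ_6 → (4, 0, 1, 0) · λ_7 → (2, 0, 0, 0) · λ_8 → (1, 1, 1, 0) · λ_9 → (1, 1, 1, 0) · λ_10 → (2, 0, 0, 0) · λ_11 → (1, 1, 1, 0) · λ_12 → (1, 1, 1, 1) · λ_13 → (1, 2, 1, 0) · λ_14 → (1, 1, 1, 0)

Linkage partition of the 14 weights (6 classes, p=5):

[[1, 12], [2, 8, 9, 11, 14], [3, 6], [4], [5, 7, 10], [13]]


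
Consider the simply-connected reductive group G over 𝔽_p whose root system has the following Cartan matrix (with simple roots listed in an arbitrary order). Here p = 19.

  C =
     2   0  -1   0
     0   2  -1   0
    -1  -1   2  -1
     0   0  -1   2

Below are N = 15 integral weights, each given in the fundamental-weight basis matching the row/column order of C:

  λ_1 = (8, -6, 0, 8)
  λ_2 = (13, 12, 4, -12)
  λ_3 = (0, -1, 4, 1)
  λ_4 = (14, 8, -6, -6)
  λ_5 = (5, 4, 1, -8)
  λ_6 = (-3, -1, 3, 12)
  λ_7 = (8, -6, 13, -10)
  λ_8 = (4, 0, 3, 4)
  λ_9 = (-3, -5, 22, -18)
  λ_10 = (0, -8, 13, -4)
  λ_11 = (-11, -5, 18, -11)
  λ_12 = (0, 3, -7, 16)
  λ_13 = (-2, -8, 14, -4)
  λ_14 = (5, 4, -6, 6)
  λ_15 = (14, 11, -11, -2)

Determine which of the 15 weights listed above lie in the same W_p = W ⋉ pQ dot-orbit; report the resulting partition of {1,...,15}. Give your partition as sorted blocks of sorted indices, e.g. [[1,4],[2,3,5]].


C ↔ D_4 under row/col permutation; |W(D_4)| = 192.

W_19-reps of the 15 weights in Ā_19 (same 4-coord order as C):

    λ_1+ρ ↦ (5, 1, 4, 5)
    λ_2+ρ ↦ (1, 0, 5, 2)
    λ_3+ρ ↦ (1, 0, 5, 2)
    λ_4+ρ ↦ (5, 1, 4, 5)
    λ_5+ρ ↦ (1, 0, 5, 2)
    λ_6+ρ ↦ (2, 0, 2, 13)
    λ_7+ρ ↦ (5, 1, 4, 5)
    λ_8+ρ ↦ (5, 1, 4, 5)
    λ_9+ρ ↦ (2, 0, 2, 13)
    λ_10+ρ ↦ (1, 7, 4, 3)
    λ_11+ρ ↦ (5, 1, 4, 5)
    λ_12+ρ ↦ (4, 1, 1, 10)
    λ_13+ρ ↦ (1, 7, 4, 3)
    λ_14+ρ ↦ (1, 0, 5, 2)
    λ_15+ρ ↦ (4, 1, 1, 10)

The 15 indices split into 5 linkage classes (same alcove rep ⇔ same W_19-dot-orbit):

[[1, 4, 7, 8, 11], [2, 3, 5, 14], [6, 9], [10, 13], [12, 15]]


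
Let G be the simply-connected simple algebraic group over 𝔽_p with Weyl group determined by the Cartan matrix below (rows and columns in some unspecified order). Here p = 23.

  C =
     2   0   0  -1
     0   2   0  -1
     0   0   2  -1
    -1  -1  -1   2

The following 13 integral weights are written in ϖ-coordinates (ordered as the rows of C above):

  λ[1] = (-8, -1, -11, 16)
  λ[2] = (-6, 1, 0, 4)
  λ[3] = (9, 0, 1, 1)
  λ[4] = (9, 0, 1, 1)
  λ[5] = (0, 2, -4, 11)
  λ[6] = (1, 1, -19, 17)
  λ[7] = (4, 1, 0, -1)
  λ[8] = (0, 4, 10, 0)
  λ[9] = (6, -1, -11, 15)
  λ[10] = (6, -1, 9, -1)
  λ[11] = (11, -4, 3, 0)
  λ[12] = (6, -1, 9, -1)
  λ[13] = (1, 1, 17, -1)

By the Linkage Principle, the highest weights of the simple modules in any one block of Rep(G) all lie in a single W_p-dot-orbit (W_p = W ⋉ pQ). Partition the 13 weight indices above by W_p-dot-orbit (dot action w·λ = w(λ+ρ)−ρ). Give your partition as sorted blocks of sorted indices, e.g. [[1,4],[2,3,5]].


Cartan matrix: type D_4 (|W|=192); un-permuting the 4 rows.

Alcove-folded reps (p=23, 13 weights, presented ϖ-order):

  [1] (7, 0, 10, 0)
  [2] (5, 2, 1, 0)
  [3] (10, 1, 2, 2)
  [4] (10, 1, 2, 2)
  [5] (1, 3, 3, 7)
  [6] (2, 2, 18, 0)
  [7] (5, 2, 1, 0)
  [8] (1, 5, 11, 1)
  [9] (7, 0, 10, 0)
  [10] (7, 0, 10, 0)
  [11] (10, 1, 2, 2)
  [12] (7, 0, 10, 0)
  [13] (2, 2, 18, 0)

Partition of {1..13} into 6 W_23-dot-orbits:

[[1, 9, 10, 12], [2, 7], [3, 4, 11], [5], [6, 13], [8]]


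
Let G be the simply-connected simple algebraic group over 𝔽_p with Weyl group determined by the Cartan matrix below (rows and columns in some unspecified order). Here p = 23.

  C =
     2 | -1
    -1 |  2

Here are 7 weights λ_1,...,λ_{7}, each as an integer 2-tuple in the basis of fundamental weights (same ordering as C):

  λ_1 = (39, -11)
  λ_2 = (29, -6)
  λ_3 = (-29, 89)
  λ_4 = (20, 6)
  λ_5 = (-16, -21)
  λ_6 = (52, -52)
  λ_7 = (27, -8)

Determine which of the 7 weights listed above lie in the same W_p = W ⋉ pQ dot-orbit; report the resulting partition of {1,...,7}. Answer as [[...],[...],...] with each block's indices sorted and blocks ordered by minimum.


Type A_2, rank 2, |W|=6; reorder rows/cols to standard.

Alcove-folded reps (p=23, 7 weights, presented ϖ-order):

  [1] (6, 7)
  [2] (16, 2)
  [3] (16, 2)
  [4] (16, 2)
  [5] (8, 3)
  [6] (16, 2)
  [7] (16, 2)

Grouping the 7 weights by Ā_23-representative: 3 linkage classes.

[[1], [2, 3, 4, 6, 7], [5]]


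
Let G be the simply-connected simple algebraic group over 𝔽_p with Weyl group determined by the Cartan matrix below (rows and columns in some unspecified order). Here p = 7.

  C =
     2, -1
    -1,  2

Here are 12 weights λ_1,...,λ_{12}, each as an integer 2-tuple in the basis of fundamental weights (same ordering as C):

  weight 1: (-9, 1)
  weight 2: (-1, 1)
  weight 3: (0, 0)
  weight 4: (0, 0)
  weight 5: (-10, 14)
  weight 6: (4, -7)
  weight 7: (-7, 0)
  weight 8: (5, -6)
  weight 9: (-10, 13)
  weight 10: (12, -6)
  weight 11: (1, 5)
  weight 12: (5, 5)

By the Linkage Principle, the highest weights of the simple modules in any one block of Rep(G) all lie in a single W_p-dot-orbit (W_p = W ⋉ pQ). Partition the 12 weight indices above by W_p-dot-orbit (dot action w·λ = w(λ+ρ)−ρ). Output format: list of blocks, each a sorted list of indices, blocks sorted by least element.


Dynkin diagram of C (from the 2 off-diagonal −1 entries): A_2.

Each λ_j+ρ reduced to Ā_7; 2-tuples below use C's row order:

    [1] (1, 5)
    [2] (0, 2)
    [3] (1, 1)
    [4] (1, 1)
    [5] (1, 1)
    [6] (1, 5)
    [7] (1, 5)
    [8] (1, 5)
    [9] (0, 2)
    [10] (1, 1)
    [11] (1, 5)
    [12] (1, 1)

3 distinct reps among the 12 weights ⇒ 3 W_7-linkage classes:

[[1, 6, 7, 8, 11], [2, 9], [3, 4, 5, 10, 12]]


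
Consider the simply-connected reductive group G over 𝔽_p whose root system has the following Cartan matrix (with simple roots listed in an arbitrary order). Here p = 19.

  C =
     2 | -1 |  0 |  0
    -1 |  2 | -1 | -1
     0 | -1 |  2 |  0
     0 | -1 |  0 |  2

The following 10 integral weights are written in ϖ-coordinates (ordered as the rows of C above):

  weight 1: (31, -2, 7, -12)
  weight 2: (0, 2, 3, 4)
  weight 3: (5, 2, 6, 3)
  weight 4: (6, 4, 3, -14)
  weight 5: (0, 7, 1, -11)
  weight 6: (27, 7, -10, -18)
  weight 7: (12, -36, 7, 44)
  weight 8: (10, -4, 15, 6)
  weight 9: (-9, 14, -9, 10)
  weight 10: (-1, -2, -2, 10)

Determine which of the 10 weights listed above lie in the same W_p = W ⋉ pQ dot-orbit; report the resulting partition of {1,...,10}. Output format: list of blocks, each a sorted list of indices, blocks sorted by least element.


Cartan matrix: type D_4 (|W|=192); un-permuting the 4 rows.

λ_j+ρ reflected into Ā_19 (⟨·,θ^∨⟩≤19); 4-tuples as given:

    λ_1 → (1, 6, 1, 4)
    λ_2 → (1, 3, 4, 5)
    λ_3 → (5, 1, 6, 3)
    λ_4 → (1, 3, 4, 5)
    λ_5 → (1, 1, 0, 8)
    λ_6 → (1, 1, 0, 8)
    λ_7 → (1, 3, 4, 5)
    λ_8 → (1, 3, 4, 5)
    λ_9 → (1, 6, 1, 4)
    λ_10 → (1, 1, 0, 8)

4 distinct reps among the 10 weights ⇒ 4 W_19-linkage classes:

[[1, 9], [2, 4, 7, 8], [3], [5, 6, 10]]


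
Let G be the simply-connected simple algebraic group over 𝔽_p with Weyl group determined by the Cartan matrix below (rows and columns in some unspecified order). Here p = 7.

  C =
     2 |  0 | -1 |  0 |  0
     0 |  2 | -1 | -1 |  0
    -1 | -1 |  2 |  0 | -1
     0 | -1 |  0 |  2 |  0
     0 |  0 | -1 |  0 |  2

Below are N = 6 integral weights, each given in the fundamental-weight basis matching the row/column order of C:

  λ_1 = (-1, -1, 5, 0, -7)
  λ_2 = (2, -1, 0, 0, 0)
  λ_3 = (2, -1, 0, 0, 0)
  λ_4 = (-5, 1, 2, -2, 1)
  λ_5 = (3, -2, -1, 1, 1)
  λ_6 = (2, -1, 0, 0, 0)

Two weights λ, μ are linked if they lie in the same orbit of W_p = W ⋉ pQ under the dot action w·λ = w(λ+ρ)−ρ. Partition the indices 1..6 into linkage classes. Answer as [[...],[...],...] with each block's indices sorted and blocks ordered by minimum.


Cartan matrix: type D_5 (|W|=1920); un-permuting the 5 rows.

Ā_7 reps of the 6 weights (D_5, coords as presented):

  λ_1 → (0, 0, 0, 1, 6) · λ_2 → (3, 0, 1, 1, 1) · λ_3 → (3, 0, 1, 1, 1) · λ_4 → (3, 0, 1, 1, 1) · λ_5 → (3, 0, 1, 1, 1) · λ_6 → (3, 0, 1, 1, 1)

Linkage partition of the 6 weights (2 classes, p=7):

[[1], [2, 3, 4, 5, 6]]


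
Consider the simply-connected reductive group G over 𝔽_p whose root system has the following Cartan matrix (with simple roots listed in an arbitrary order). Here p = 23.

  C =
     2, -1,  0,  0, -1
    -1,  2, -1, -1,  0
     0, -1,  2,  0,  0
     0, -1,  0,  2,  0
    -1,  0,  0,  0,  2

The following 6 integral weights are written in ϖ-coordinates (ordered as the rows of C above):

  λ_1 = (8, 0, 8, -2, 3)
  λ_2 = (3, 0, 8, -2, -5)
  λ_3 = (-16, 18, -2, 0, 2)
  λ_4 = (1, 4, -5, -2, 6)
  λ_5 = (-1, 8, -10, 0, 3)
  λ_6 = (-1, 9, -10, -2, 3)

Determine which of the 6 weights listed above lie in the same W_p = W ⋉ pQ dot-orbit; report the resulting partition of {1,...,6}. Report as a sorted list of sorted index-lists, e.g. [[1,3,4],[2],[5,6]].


Root system D_5: the 5×5 matrix C matches after relabeling.

Alcove-folded reps (p=23, 6 weights, presented ϖ-order):

    1: (0, 0, 9, 1, 4)
    2: (0, 0, 9, 1, 4)
    3: (0, 3, 1, 1, 12)
    4: (2, 0, 4, 1, 7)
    5: (0, 0, 9, 1, 4)
    6: (0, 0, 9, 1, 4)

3 distinct reps among the 6 weights ⇒ 3 W_23-linkage classes:

[[1, 2, 5, 6], [3], [4]]


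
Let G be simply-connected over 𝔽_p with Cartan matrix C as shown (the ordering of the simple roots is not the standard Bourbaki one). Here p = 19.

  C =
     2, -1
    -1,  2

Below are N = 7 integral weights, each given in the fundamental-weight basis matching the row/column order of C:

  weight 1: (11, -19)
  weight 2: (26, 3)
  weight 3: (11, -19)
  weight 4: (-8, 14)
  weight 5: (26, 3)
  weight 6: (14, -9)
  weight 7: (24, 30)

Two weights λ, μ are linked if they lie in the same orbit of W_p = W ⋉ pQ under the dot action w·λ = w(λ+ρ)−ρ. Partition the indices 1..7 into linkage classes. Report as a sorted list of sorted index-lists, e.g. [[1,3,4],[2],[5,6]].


Cartan matrix: type A_2 (|W|=6); un-permuting the 2 rows.

λ_j+ρ reflected into Ā_19 (⟨·,θ^∨⟩≤19); 2-tuples as given:

  λ_1+ρ ↦ (6, 12);  λ_2+ρ ↦ (7, 8);  λ_3+ρ ↦ (6, 12);  λ_4+ρ ↦ (7, 8);  λ_5+ρ ↦ (7, 8);  λ_6+ρ ↦ (7, 8);  λ_7+ρ ↦ (6, 12)

2 distinct reps among the 7 weights ⇒ 2 W_19-linkage classes:

[[1, 3, 7], [2, 4, 5, 6]]


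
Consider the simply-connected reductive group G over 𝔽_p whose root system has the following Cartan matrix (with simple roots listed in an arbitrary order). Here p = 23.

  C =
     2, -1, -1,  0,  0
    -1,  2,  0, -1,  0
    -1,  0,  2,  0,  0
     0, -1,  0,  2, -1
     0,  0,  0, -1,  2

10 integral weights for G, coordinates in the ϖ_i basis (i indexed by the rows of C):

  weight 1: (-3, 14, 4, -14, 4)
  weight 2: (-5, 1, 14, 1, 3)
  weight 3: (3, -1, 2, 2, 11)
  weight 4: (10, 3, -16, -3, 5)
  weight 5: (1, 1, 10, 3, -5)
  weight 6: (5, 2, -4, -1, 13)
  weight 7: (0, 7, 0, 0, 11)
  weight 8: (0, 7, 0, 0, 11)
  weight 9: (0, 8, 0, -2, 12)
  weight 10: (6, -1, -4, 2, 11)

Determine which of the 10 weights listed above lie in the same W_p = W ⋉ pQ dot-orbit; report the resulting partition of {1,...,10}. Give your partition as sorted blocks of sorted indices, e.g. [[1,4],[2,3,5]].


Root system A_5: the 5×5 matrix C matches after relabeling.

Folding the 10 weights λ_j+ρ into Ā_23 (reps in the given 5-coord order):

  1: (2, 0, 3, 5, 8)
  2: (2, 2, 11, 0, 4)
  3: (4, 0, 3, 3, 12)
  4: (2, 2, 11, 0, 4)
  5: (2, 2, 11, 0, 4)
  6: (3, 3, 3, 0, 14)
  7: (1, 8, 1, 1, 12)
  8: (1, 8, 1, 1, 12)
  9: (1, 8, 1, 1, 12)
  10: (4, 0, 3, 3, 12)

Grouping the 10 weights by Ā_23-representative: 5 linkage classes.

[[1], [2, 4, 5], [3, 10], [6], [7, 8, 9]]


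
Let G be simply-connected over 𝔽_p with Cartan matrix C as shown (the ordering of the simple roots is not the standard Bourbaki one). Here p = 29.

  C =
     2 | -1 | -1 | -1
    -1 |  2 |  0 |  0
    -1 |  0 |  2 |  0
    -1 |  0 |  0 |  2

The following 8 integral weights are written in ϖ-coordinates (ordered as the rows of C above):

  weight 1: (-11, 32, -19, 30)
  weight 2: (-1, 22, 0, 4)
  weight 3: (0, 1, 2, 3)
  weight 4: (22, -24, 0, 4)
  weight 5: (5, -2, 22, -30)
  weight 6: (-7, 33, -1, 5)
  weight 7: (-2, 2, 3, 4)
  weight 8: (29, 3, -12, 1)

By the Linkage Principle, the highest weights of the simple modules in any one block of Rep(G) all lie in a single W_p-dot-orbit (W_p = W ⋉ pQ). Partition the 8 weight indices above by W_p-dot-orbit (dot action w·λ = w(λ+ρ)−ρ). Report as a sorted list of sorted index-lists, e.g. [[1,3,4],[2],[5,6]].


D_4 Cartan matrix, 4 simple roots permuted; ρ=(1,1,1,1).

Alcove-folded reps (p=29, 8 weights, presented ϖ-order):

  1: (1, 2, 3, 4) · 2: (0, 23, 1, 5) · 3: (1, 2, 3, 4) · 4: (0, 23, 1, 5) · 5: (0, 23, 1, 5) · 6: (0, 23, 1, 5) · 7: (1, 2, 3, 4) · 8: (1, 2, 3, 4)

2 distinct reps among the 8 weights ⇒ 2 W_29-linkage classes:

[[1, 3, 7, 8], [2, 4, 5, 6]]


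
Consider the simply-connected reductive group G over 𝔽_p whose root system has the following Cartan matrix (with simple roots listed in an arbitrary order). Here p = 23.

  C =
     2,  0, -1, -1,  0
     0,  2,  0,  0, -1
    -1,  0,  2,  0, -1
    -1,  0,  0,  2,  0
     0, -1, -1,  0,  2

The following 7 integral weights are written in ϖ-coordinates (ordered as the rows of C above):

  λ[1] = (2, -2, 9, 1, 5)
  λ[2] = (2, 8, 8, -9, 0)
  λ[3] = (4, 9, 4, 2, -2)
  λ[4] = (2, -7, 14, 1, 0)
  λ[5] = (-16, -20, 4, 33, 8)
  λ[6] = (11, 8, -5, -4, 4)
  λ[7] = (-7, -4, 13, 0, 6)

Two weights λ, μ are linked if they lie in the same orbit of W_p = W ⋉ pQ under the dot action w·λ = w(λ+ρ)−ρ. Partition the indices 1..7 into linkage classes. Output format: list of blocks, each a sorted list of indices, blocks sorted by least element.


C ↔ A_5 under row/col permutation; |W(A_5)| = 720.

Alcove-folded reps (p=23, 7 weights, presented ϖ-order):

  λ_1+ρ ↦ (3, 1, 10, 2, 5)
  λ_2+ρ ↦ (5, 9, 4, 3, 1)
  λ_3+ρ ↦ (5, 9, 4, 3, 1)
  λ_4+ρ ↦ (3, 1, 10, 2, 5)
  λ_5+ρ ↦ (5, 9, 4, 3, 1)
  λ_6+ρ ↦ (5, 9, 4, 3, 1)
  λ_7+ρ ↦ (1, 3, 8, 5, 4)

The 7 indices split into 3 linkage classes (same alcove rep ⇔ same W_23-dot-orbit):

[[1, 4], [2, 3, 5, 6], [7]]
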